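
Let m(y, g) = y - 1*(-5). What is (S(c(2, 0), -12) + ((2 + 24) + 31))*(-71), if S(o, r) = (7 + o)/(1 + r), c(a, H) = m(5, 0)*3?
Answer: -41890/11 ≈ -3808.2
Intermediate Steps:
m(y, g) = 5 + y (m(y, g) = y + 5 = 5 + y)
c(a, H) = 30 (c(a, H) = (5 + 5)*3 = 10*3 = 30)
S(o, r) = (7 + o)/(1 + r)
(S(c(2, 0), -12) + ((2 + 24) + 31))*(-71) = ((7 + 30)/(1 - 12) + ((2 + 24) + 31))*(-71) = (37/(-11) + (26 + 31))*(-71) = (-1/11*37 + 57)*(-71) = (-37/11 + 57)*(-71) = (590/11)*(-71) = -41890/11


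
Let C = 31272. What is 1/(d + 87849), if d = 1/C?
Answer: 31272/2747213929 ≈ 1.1383e-5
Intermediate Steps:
d = 1/31272 ≈ 3.1977e-5
1/(d + 87849) = 1/(1/31272 + 87849) = 1/(2747213929/31272) = 31272/2747213929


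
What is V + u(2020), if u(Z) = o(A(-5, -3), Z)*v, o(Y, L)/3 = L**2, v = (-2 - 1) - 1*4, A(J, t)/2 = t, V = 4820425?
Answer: -80867975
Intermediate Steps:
A(J, t) = 2*t
v = -7 (v = -3 - 4 = -7)
o(Y, L) = 3*L**2
u(Z) = -21*Z**2 (u(Z) = (3*Z**2)*(-7) = -21*Z**2)
V + u(2020) = 4820425 - 21*2020**2 = 4820425 - 21*4080400 = 4820425 - 85688400 = -80867975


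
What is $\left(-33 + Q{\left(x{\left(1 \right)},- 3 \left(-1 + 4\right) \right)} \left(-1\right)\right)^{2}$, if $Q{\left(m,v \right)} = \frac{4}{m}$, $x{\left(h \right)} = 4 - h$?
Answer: $\frac{10609}{9} \approx 1178.8$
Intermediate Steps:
$\left(-33 + Q{\left(x{\left(1 \right)},- 3 \left(-1 + 4\right) \right)} \left(-1\right)\right)^{2} = \left(-33 + \frac{4}{4 - 1} \left(-1\right)\right)^{2} = \left(-33 + \frac{4}{3} \left(-1\right)\right)^{2} = \left(-33 - \frac{4}{3}\right)^{2} = \left(- \frac{103}{3}\right)^{2} = \frac{10609}{9}$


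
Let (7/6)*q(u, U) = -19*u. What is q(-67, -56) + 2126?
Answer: 22520/7 ≈ 3217.1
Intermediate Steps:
q(u, U) = -114*u/7 (q(u, U) = 6*(-19*u)/7 = -114*u/7)
q(-67, -56) + 2126 = -114/7*(-67) + 2126 = 7638/7 + 2126 = 22520/7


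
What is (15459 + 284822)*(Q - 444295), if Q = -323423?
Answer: -230531128758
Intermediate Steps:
(15459 + 284822)*(Q - 444295) = (15459 + 284822)*(-323423 - 444295) = 300281*(-767718) = -230531128758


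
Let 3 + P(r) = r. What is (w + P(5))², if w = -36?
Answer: 1156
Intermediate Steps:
P(r) = -3 + r
(w + P(5))² = (-36 + (-3 + 5))² = (-36 + 2)² = (-34)² = 1156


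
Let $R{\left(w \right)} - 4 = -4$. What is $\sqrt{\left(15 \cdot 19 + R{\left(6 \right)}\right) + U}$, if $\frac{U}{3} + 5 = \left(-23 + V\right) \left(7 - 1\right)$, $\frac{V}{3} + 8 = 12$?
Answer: $6 \sqrt{2} \approx 8.4853$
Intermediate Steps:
$V = 12$ ($V = -24 + 3 \cdot 12 = -24 + 36 = 12$)
$R{\left(w \right)} = 0$ ($R{\left(w \right)} = 4 - 4 = 0$)
$U = -213$ ($U = -15 + 3 \left(-23 + 12\right) \left(7 - 1\right) = -15 + 3 \left(\left(-11\right) 6\right) = -15 + 3 \left(-66\right) = -15 - 198 = -213$)
$\sqrt{\left(15 \cdot 19 + R{\left(6 \right)}\right) + U} = \sqrt{\left(15 \cdot 19 + 0\right) - 213} = \sqrt{\left(285 + 0\right) - 213} = \sqrt{285 - 213} = \sqrt{72} = 6 \sqrt{2}$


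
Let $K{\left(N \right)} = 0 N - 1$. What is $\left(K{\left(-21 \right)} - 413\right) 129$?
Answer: $-53406$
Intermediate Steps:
$K{\left(N \right)} = -1$ ($K{\left(N \right)} = 0 - 1 = -1$)
$\left(K{\left(-21 \right)} - 413\right) 129 = \left(-1 - 413\right) 129 = \left(-414\right) 129 = -53406$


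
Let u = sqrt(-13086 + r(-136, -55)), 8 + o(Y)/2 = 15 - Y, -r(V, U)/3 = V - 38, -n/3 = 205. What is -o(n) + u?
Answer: -1244 + 6*I*sqrt(349) ≈ -1244.0 + 112.09*I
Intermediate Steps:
n = -615 (n = -3*205 = -615)
r(V, U) = 114 - 3*V (r(V, U) = -3*(V - 38) = -3*(-38 + V) = 114 - 3*V)
o(Y) = 14 - 2*Y (o(Y) = -16 + 2*(15 - Y) = -16 + (30 - 2*Y) = 14 - 2*Y)
u = 6*I*sqrt(349) (u = sqrt(-13086 + (114 - 3*(-136))) = sqrt(-13086 + (114 + 408)) = sqrt(-13086 + 522) = sqrt(-12564) = 6*I*sqrt(349) ≈ 112.09*I)
-o(n) + u = -(14 - 2*(-615)) + 6*I*sqrt(349) = -(14 + 1230) + 6*I*sqrt(349) = -1*1244 + 6*I*sqrt(349) = -1244 + 6*I*sqrt(349)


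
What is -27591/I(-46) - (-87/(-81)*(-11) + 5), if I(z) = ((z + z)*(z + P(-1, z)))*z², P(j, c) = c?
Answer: 3294662659/483565248 ≈ 6.8133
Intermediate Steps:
I(z) = 4*z⁴ (I(z) = ((z + z)*(z + z))*z² = ((2*z)*(2*z))*z² = (4*z²)*z² = 4*z⁴)
-27591/I(-46) - (-87/(-81)*(-11) + 5) = -27591/(4*(-46)⁴) - (-87/(-81)*(-11) + 5) = -27591/(4*4477456) - (-87*(-1/81)*(-11) + 5) = -27591/17909824 - ((29/27)*(-11) + 5) = -27591*1/17909824 - (-319/27 + 5) = -27591/17909824 - 1*(-184/27) = -27591/17909824 + 184/27 = 3294662659/483565248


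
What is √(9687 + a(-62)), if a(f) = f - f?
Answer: √9687 ≈ 98.423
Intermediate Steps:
a(f) = 0
√(9687 + a(-62)) = √(9687 + 0) = √9687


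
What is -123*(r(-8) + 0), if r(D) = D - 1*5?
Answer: 1599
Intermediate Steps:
r(D) = -5 + D (r(D) = D - 5 = -5 + D)
-123*(r(-8) + 0) = -123*((-5 - 8) + 0) = -123*(-13 + 0) = -123*(-13) = 1599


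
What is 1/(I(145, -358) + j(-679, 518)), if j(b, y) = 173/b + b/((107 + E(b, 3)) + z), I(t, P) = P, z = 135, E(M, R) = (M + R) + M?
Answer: -107961/38611682 ≈ -0.0027961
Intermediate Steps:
E(M, R) = R + 2*M
j(b, y) = 173/b + b/(245 + 2*b) (j(b, y) = 173/b + b/((107 + (3 + 2*b)) + 135) = 173/b + b/((110 + 2*b) + 135) = 173/b + b/(245 + 2*b))
1/(I(145, -358) + j(-679, 518)) = 1/(-358 + (42385 + (-679)² + 346*(-679))/((-679)*(245 + 2*(-679)))) = 1/(-358 - (42385 + 461041 - 234934)/(679*(245 - 1358))) = 1/(-358 - 1/679*268492/(-1113)) = 1/(-358 - 1/679*(-1/1113)*268492) = 1/(-358 + 38356/107961) = 1/(-38611682/107961) = -107961/38611682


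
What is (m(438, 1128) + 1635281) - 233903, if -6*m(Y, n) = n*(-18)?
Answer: 1404762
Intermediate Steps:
m(Y, n) = 3*n (m(Y, n) = -n*(-18)/6 = -(-3)*n = 3*n)
(m(438, 1128) + 1635281) - 233903 = (3*1128 + 1635281) - 233903 = (3384 + 1635281) - 233903 = 1638665 - 233903 = 1404762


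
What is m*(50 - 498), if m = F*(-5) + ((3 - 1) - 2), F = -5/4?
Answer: -2800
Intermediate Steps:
F = -5/4 (F = -5*¼ = -5/4 ≈ -1.2500)
m = 25/4 (m = -5/4*(-5) + ((3 - 1) - 2) = 25/4 + (2 - 2) = 25/4 + 0 = 25/4 ≈ 6.2500)
m*(50 - 498) = 25*(50 - 498)/4 = (25/4)*(-448) = -2800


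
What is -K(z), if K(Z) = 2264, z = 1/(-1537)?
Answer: -2264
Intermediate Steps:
z = -1/1537 ≈ -0.00065062
-K(z) = -1*2264 = -2264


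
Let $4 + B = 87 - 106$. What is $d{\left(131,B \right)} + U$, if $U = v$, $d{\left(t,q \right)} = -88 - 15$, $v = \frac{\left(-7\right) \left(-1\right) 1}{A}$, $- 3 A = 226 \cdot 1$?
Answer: $- \frac{23299}{226} \approx -103.09$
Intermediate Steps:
$B = -23$ ($B = -4 + \left(87 - 106\right) = -4 - 19 = -23$)
$A = - \frac{226}{3}$ ($A = - \frac{226 \cdot 1}{3} = \left(- \frac{1}{3}\right) 226 = - \frac{226}{3} \approx -75.333$)
$v = - \frac{21}{226}$ ($v = \frac{\left(-7\right) \left(-1\right) 1}{- \frac{226}{3}} = 7 \cdot 1 \left(- \frac{3}{226}\right) = 7 \left(- \frac{3}{226}\right) = - \frac{21}{226} \approx -0.09292$)
$d{\left(t,q \right)} = -103$
$U = - \frac{21}{226} \approx -0.09292$
$d{\left(131,B \right)} + U = -103 - \frac{21}{226} = - \frac{23299}{226}$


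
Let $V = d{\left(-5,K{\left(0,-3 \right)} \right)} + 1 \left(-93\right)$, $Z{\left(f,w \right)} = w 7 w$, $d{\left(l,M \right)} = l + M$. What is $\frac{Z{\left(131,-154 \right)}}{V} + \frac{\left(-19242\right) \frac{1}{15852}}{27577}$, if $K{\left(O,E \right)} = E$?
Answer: $- \frac{12095374669115}{7358701834} \approx -1643.7$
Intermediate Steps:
$d{\left(l,M \right)} = M + l$
$Z{\left(f,w \right)} = 7 w^{2}$ ($Z{\left(f,w \right)} = 7 w w = 7 w^{2}$)
$V = -101$ ($V = \left(-3 - 5\right) + 1 \left(-93\right) = -8 - 93 = -101$)
$\frac{Z{\left(131,-154 \right)}}{V} + \frac{\left(-19242\right) \frac{1}{15852}}{27577} = \frac{7 \left(-154\right)^{2}}{-101} + \frac{\left(-19242\right) \frac{1}{15852}}{27577} = 7 \cdot 23716 \left(- \frac{1}{101}\right) + \left(-19242\right) \frac{1}{15852} \cdot \frac{1}{27577} = 166012 \left(- \frac{1}{101}\right) - \frac{3207}{72858434} = - \frac{166012}{101} - \frac{3207}{72858434} = - \frac{12095374669115}{7358701834}$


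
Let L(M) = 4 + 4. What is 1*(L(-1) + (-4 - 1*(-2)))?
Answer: 6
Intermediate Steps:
L(M) = 8
1*(L(-1) + (-4 - 1*(-2))) = 1*(8 + (-4 - 1*(-2))) = 1*(8 + (-4 + 2)) = 1*(8 - 2) = 1*6 = 6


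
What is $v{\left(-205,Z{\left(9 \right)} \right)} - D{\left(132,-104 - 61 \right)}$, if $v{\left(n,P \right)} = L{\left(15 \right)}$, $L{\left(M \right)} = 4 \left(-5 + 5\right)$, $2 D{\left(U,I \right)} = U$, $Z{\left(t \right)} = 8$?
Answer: $-66$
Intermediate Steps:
$D{\left(U,I \right)} = \frac{U}{2}$
$L{\left(M \right)} = 0$ ($L{\left(M \right)} = 4 \cdot 0 = 0$)
$v{\left(n,P \right)} = 0$
$v{\left(-205,Z{\left(9 \right)} \right)} - D{\left(132,-104 - 61 \right)} = 0 - \frac{1}{2} \cdot 132 = 0 - 66 = -66$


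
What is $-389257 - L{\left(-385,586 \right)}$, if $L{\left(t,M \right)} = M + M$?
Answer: $-390429$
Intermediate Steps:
$L{\left(t,M \right)} = 2 M$
$-389257 - L{\left(-385,586 \right)} = -389257 - 2 \cdot 586 = -389257 - 1172 = -390429$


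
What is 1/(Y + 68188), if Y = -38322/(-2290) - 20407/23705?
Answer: 5428445/370240976758 ≈ 1.4662e-5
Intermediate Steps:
Y = 86169098/5428445 (Y = -38322*(-1/2290) - 20407*1/23705 = 19161/1145 - 20407/23705 = 86169098/5428445 ≈ 15.874)
1/(Y + 68188) = 1/(86169098/5428445 + 68188) = 1/(370240976758/5428445) = 5428445/370240976758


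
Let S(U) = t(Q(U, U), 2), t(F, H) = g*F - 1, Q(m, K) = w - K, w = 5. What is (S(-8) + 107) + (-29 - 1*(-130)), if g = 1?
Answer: 220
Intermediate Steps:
Q(m, K) = 5 - K
t(F, H) = -1 + F (t(F, H) = 1*F - 1 = F - 1 = -1 + F)
S(U) = 4 - U (S(U) = -1 + (5 - U) = 4 - U)
(S(-8) + 107) + (-29 - 1*(-130)) = ((4 - 1*(-8)) + 107) + (-29 - 1*(-130)) = ((4 + 8) + 107) + (-29 + 130) = (12 + 107) + 101 = 119 + 101 = 220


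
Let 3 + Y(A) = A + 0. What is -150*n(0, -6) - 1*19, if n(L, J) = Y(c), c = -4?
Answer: 1031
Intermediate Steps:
Y(A) = -3 + A (Y(A) = -3 + (A + 0) = -3 + A)
n(L, J) = -7 (n(L, J) = -3 - 4 = -7)
-150*n(0, -6) - 1*19 = -150*(-7) - 1*19 = 1050 - 19 = 1031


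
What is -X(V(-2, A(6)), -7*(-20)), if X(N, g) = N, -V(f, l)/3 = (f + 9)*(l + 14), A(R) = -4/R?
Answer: 280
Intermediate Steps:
V(f, l) = -3*(9 + f)*(14 + l) (V(f, l) = -3*(f + 9)*(l + 14) = -3*(9 + f)*(14 + l))
-X(V(-2, A(6)), -7*(-20)) = -(-378 - 42*(-2) - (-108)/6 - 3*(-2)*(-4/6)) = -(-378 + 84 - (-108)/6 - 3*(-2)*(-4*1/6)) = -(-378 + 84 - 27*(-2/3) - 3*(-2)*(-2/3)) = -(-378 + 84 + 18 - 4) = -1*(-280) = 280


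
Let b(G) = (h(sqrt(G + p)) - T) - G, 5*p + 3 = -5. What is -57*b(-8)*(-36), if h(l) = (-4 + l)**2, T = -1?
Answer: 158004/5 - 65664*I*sqrt(15)/5 ≈ 31601.0 - 50863.0*I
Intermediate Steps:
p = -8/5 (p = -3/5 + (1/5)*(-5) = -3/5 - 1 = -8/5 ≈ -1.6000)
b(G) = 1 + (-4 + sqrt(-8/5 + G))**2 - G (b(G) = ((-4 + sqrt(G - 8/5))**2 - 1*(-1)) - G = ((-4 + sqrt(-8/5 + G))**2 + 1) - G = (1 + (-4 + sqrt(-8/5 + G))**2) - G = 1 + (-4 + sqrt(-8/5 + G))**2 - G)
-57*b(-8)*(-36) = -57*(77/5 - 8*sqrt(-40 + 25*(-8))/5)*(-36) = -57*(77/5 - 8*sqrt(-40 - 200)/5)*(-36) = -57*(77/5 - 32*I*sqrt(15)/5)*(-36) = (-4389/5 + 1824*I*sqrt(15)/5)*(-36) = 158004/5 - 65664*I*sqrt(15)/5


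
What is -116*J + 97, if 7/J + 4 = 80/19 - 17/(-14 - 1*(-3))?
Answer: -134109/367 ≈ -365.42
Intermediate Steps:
J = 1463/367 (J = 7/(-4 + (80/19 - 17/(-14 - 1*(-3)))) = 7/(-4 + (80*(1/19) - 17/(-14 + 3))) = 7/(-4 + (80/19 - 17/(-11))) = 7/(-4 + (80/19 - 17*(-1/11))) = 7/(-4 + (80/19 + 17/11)) = 7/(-4 + 1203/209) = 7/(367/209) = 7*(209/367) = 1463/367 ≈ 3.9864)
-116*J + 97 = -116*1463/367 + 97 = -169708/367 + 97 = -134109/367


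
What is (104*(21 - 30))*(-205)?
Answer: 191880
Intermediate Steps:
(104*(21 - 30))*(-205) = (104*(-9))*(-205) = -936*(-205) = 191880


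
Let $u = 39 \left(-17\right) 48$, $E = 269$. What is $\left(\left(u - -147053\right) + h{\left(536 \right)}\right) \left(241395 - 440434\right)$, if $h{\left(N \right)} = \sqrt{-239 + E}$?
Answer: $-22935064931 - 199039 \sqrt{30} \approx -2.2936 \cdot 10^{10}$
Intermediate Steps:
$u = -31824$ ($u = \left(-663\right) 48 = -31824$)
$h{\left(N \right)} = \sqrt{30}$ ($h{\left(N \right)} = \sqrt{-239 + 269} = \sqrt{30}$)
$\left(\left(u - -147053\right) + h{\left(536 \right)}\right) \left(241395 - 440434\right) = \left(\left(-31824 - -147053\right) + \sqrt{30}\right) \left(241395 - 440434\right) = \left(\left(-31824 + 147053\right) + \sqrt{30}\right) \left(-199039\right) = \left(115229 + \sqrt{30}\right) \left(-199039\right) = -22935064931 - 199039 \sqrt{30}$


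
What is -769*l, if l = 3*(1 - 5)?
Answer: 9228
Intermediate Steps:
l = -12 (l = 3*(-4) = -12)
-769*l = -769*(-12) = 9228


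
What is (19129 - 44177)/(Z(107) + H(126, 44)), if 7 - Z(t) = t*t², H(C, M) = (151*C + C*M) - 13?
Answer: 25048/1200479 ≈ 0.020865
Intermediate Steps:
H(C, M) = -13 + 151*C + C*M
Z(t) = 7 - t³ (Z(t) = 7 - t*t² = 7 - t³)
(19129 - 44177)/(Z(107) + H(126, 44)) = (19129 - 44177)/((7 - 1*107³) + (-13 + 151*126 + 126*44)) = -25048/((7 - 1*1225043) + (-13 + 19026 + 5544)) = -25048/((7 - 1225043) + 24557) = -25048/(-1225036 + 24557) = -25048/(-1200479) = -25048*(-1/1200479) = 25048/1200479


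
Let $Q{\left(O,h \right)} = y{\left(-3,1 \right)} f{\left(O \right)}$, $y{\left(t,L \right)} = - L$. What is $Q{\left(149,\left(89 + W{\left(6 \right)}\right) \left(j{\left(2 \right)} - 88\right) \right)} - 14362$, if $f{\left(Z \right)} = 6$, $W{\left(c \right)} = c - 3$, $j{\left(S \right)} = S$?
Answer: $-14368$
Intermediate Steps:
$W{\left(c \right)} = -3 + c$
$Q{\left(O,h \right)} = -6$ ($Q{\left(O,h \right)} = \left(-1\right) 1 \cdot 6 = \left(-1\right) 6 = -6$)
$Q{\left(149,\left(89 + W{\left(6 \right)}\right) \left(j{\left(2 \right)} - 88\right) \right)} - 14362 = -6 - 14362 = -14368$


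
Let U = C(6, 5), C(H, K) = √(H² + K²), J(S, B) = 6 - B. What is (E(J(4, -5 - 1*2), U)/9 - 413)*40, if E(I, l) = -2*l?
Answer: -16520 - 80*√61/9 ≈ -16589.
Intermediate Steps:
U = √61 (U = √(6² + 5²) = √(36 + 25) = √61 ≈ 7.8102)
(E(J(4, -5 - 1*2), U)/9 - 413)*40 = (-2*√61/9 - 413)*40 = (-413 - 2*√61/9)*40 = -16520 - 80*√61/9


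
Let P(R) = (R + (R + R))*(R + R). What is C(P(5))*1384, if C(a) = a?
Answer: 207600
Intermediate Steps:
P(R) = 6*R² (P(R) = (R + 2*R)*(2*R) = (3*R)*(2*R) = 6*R²)
C(P(5))*1384 = (6*5²)*1384 = (6*25)*1384 = 150*1384 = 207600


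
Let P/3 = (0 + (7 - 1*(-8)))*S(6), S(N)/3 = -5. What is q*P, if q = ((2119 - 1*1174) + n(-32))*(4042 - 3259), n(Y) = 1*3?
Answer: -501041700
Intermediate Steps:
n(Y) = 3
S(N) = -15 (S(N) = 3*(-5) = -15)
P = -675 (P = 3*((0 + (7 - 1*(-8)))*(-15)) = 3*((0 + (7 + 8))*(-15)) = 3*((0 + 15)*(-15)) = 3*(15*(-15)) = 3*(-225) = -675)
q = 742284 (q = ((2119 - 1*1174) + 3)*(4042 - 3259) = ((2119 - 1174) + 3)*783 = (945 + 3)*783 = 948*783 = 742284)
q*P = 742284*(-675) = -501041700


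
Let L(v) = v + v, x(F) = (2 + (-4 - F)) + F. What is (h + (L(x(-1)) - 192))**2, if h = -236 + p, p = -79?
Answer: 261121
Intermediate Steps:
x(F) = -2 (x(F) = (-2 - F) + F = -2)
L(v) = 2*v
h = -315 (h = -236 - 79 = -315)
(h + (L(x(-1)) - 192))**2 = (-315 + (2*(-2) - 192))**2 = (-315 + (-4 - 192))**2 = (-315 - 196)**2 = (-511)**2 = 261121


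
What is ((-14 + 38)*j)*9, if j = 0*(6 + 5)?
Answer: 0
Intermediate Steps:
j = 0 (j = 0*11 = 0)
((-14 + 38)*j)*9 = ((-14 + 38)*0)*9 = (24*0)*9 = 0*9 = 0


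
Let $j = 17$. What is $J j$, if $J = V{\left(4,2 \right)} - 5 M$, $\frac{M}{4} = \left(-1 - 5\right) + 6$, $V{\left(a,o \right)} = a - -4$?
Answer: $136$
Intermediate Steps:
$V{\left(a,o \right)} = 4 + a$ ($V{\left(a,o \right)} = a + 4 = 4 + a$)
$M = 0$ ($M = 4 \left(\left(-1 - 5\right) + 6\right) = 4 \left(-6 + 6\right) = 4 \cdot 0 = 0$)
$J = 8$ ($J = \left(4 + 4\right) - 0 = 8 + 0 = 8$)
$J j = 8 \cdot 17 = 136$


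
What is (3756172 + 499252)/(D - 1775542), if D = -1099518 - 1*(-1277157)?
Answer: -4255424/1597903 ≈ -2.6631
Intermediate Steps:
D = 177639 (D = -1099518 + 1277157 = 177639)
(3756172 + 499252)/(D - 1775542) = (3756172 + 499252)/(177639 - 1775542) = 4255424/(-1597903) = 4255424*(-1/1597903) = -4255424/1597903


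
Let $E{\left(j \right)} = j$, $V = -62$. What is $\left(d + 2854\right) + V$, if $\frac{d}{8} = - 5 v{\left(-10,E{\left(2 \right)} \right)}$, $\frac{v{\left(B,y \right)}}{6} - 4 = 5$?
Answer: $632$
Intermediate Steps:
$v{\left(B,y \right)} = 54$ ($v{\left(B,y \right)} = 24 + 6 \cdot 5 = 24 + 30 = 54$)
$d = -2160$ ($d = 8 \left(\left(-5\right) 54\right) = 8 \left(-270\right) = -2160$)
$\left(d + 2854\right) + V = \left(-2160 + 2854\right) - 62 = 694 - 62 = 632$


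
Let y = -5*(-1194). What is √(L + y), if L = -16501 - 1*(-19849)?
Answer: √9318 ≈ 96.530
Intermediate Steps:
y = 5970
L = 3348 (L = -16501 + 19849 = 3348)
√(L + y) = √(3348 + 5970) = √9318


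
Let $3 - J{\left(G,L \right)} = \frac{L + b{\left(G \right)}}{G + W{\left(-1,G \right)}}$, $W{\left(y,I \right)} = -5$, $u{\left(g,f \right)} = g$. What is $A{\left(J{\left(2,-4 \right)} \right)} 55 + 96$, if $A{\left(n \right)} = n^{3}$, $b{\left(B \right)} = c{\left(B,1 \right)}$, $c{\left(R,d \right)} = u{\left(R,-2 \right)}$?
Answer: $\frac{21457}{27} \approx 794.7$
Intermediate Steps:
$c{\left(R,d \right)} = R$
$b{\left(B \right)} = B$
$J{\left(G,L \right)} = 3 - \frac{G + L}{-5 + G}$ ($J{\left(G,L \right)} = 3 - \frac{L + G}{G - 5} = 3 - \frac{G + L}{-5 + G}$)
$A{\left(J{\left(2,-4 \right)} \right)} 55 + 96 = \left(\frac{-15 - -4 + 2 \cdot 2}{-5 + 2}\right)^{3} \cdot 55 + 96 = \left(\frac{-15 + 4 + 4}{-3}\right)^{3} \cdot 55 + 96 = \left(\left(- \frac{1}{3}\right) \left(-7\right)\right)^{3} \cdot 55 + 96 = \left(\frac{7}{3}\right)^{3} \cdot 55 + 96 = \frac{343}{27} \cdot 55 + 96 = \frac{18865}{27} + 96 = \frac{21457}{27}$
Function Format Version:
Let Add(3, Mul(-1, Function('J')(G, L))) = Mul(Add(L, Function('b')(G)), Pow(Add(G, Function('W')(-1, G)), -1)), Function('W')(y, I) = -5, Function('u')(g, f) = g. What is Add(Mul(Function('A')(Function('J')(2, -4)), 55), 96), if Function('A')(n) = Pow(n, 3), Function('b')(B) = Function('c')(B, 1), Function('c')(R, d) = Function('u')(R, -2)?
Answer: Rational(21457, 27) ≈ 794.70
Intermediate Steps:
Function('c')(R, d) = R
Function('b')(B) = B
Function('J')(G, L) = Add(3, Mul(-1, Pow(Add(-5, G), -1), Add(G, L))) (Function('J')(G, L) = Add(3, Mul(-1, Mul(Add(L, G), Pow(Add(G, -5), -1)))) = Add(3, Mul(-1, Mul(Add(G, L), Pow(Add(-5, G), -1)))) = Add(3, Mul(-1, Mul(Pow(Add(-5, G), -1), Add(G, L)))) = Add(3, Mul(-1, Pow(Add(-5, G), -1), Add(G, L))))
Add(Mul(Function('A')(Function('J')(2, -4)), 55), 96) = Add(Mul(Pow(Mul(Pow(Add(-5, 2), -1), Add(-15, Mul(-1, -4), Mul(2, 2))), 3), 55), 96) = Add(Mul(Pow(Mul(Pow(-3, -1), Add(-15, 4, 4)), 3), 55), 96) = Add(Mul(Pow(Mul(Rational(-1, 3), -7), 3), 55), 96) = Add(Mul(Pow(Rational(7, 3), 3), 55), 96) = Add(Mul(Rational(343, 27), 55), 96) = Add(Rational(18865, 27), 96) = Rational(21457, 27)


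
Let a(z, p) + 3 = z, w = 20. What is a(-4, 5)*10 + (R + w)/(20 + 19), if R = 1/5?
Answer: -13549/195 ≈ -69.482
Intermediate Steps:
a(z, p) = -3 + z
R = ⅕ ≈ 0.20000
a(-4, 5)*10 + (R + w)/(20 + 19) = (-3 - 4)*10 + (⅕ + 20)/(20 + 19) = -7*10 + (101/5)/39 = -70 + (101/5)*(1/39) = -70 + 101/195 = -13549/195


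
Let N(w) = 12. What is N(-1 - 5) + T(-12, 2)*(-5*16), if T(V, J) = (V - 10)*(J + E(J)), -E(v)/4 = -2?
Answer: 17612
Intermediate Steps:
E(v) = 8 (E(v) = -4*(-2) = 8)
T(V, J) = (-10 + V)*(8 + J) (T(V, J) = (V - 10)*(J + 8) = (-10 + V)*(8 + J))
N(-1 - 5) + T(-12, 2)*(-5*16) = 12 + (-80 - 10*2 + 8*(-12) + 2*(-12))*(-5*16) = 12 + (-80 - 20 - 96 - 24)*(-80) = 12 - 220*(-80) = 12 + 17600 = 17612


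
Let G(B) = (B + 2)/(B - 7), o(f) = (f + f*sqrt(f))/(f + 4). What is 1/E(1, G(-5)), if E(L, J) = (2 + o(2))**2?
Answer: 9/(7 + sqrt(2))**2 ≈ 0.12712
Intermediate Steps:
o(f) = (f + f**(3/2))/(4 + f)
G(B) = (2 + B)/(-7 + B)
E(L, J) = (7/3 + sqrt(2)/3)**2 (E(L, J) = (2 + (2 + 2**(3/2))/(4 + 2))**2 = (2 + (2 + 2*sqrt(2))/6)**2 = (2 + (1/3 + sqrt(2)/3))**2 = (7/3 + sqrt(2)/3)**2)
1/E(1, G(-5)) = 1/((7 + sqrt(2))**2/9) = 9/(7 + sqrt(2))**2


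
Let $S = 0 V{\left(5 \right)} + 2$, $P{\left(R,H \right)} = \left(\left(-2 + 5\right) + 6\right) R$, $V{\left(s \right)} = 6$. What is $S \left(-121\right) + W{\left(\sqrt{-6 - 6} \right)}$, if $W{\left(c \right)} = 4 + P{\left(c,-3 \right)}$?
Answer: $-238 + 18 i \sqrt{3} \approx -238.0 + 31.177 i$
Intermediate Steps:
$P{\left(R,H \right)} = 9 R$ ($P{\left(R,H \right)} = \left(3 + 6\right) R = 9 R$)
$S = 2$ ($S = 0 \cdot 6 + 2 = 0 + 2 = 2$)
$W{\left(c \right)} = 4 + 9 c$
$S \left(-121\right) + W{\left(\sqrt{-6 - 6} \right)} = 2 \left(-121\right) + \left(4 + 9 \sqrt{-6 - 6}\right) = -242 + \left(4 + 9 \sqrt{-12}\right) = -242 + \left(4 + 9 \cdot 2 i \sqrt{3}\right) = -242 + \left(4 + 18 i \sqrt{3}\right) = -238 + 18 i \sqrt{3}$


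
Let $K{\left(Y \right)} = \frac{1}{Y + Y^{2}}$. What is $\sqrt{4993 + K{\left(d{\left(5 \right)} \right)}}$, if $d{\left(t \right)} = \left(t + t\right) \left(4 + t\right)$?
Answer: $\frac{\sqrt{37212330610}}{2730} \approx 70.661$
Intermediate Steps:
$d{\left(t \right)} = 2 t \left(4 + t\right)$
$\sqrt{4993 + K{\left(d{\left(5 \right)} \right)}} = \sqrt{4993 + \frac{1}{2 \cdot 5 \left(4 + 5\right) \left(1 + 2 \cdot 5 \left(4 + 5\right)\right)}} = \sqrt{4993 + \frac{1}{2 \cdot 5 \cdot 9 \left(1 + 2 \cdot 5 \cdot 9\right)}} = \sqrt{4993 + \frac{1}{90 \left(1 + 90\right)}} = \sqrt{4993 + \frac{1}{90 \cdot 91}} = \sqrt{4993 + \frac{1}{90} \cdot \frac{1}{91}} = \sqrt{4993 + \frac{1}{8190}} = \sqrt{\frac{40892671}{8190}} = \frac{\sqrt{37212330610}}{2730}$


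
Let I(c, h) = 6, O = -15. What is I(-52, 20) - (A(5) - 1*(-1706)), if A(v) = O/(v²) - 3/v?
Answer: -8494/5 ≈ -1698.8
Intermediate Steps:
A(v) = -15/v² - 3/v
I(-52, 20) - (A(5) - 1*(-1706)) = 6 - (3*(-5 - 1*5)/5² - 1*(-1706)) = 6 - (3*(1/25)*(-5 - 5) + 1706) = 6 - (3*(1/25)*(-10) + 1706) = 6 - (-6/5 + 1706) = 6 - 1*8524/5 = 6 - 8524/5 = -8494/5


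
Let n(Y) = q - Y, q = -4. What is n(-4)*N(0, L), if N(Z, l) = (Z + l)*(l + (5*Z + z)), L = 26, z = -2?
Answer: 0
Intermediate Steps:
n(Y) = -4 - Y
N(Z, l) = (Z + l)*(-2 + l + 5*Z) (N(Z, l) = (Z + l)*(l + (5*Z - 2)) = (Z + l)*(l + (-2 + 5*Z)) = (Z + l)*(-2 + l + 5*Z))
n(-4)*N(0, L) = (-4 - 1*(-4))*(26² - 2*0 - 2*26 + 5*0² + 6*0*26) = (-4 + 4)*(676 + 0 - 52 + 5*0 + 0) = 0*(676 + 0 - 52 + 0 + 0) = 0*624 = 0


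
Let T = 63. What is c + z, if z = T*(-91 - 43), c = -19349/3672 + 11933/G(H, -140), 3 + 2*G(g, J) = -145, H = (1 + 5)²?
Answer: -1169588789/135864 ≈ -8608.5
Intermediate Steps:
H = 36 (H = 6² = 36)
G(g, J) = -74 (G(g, J) = -3/2 + (½)*(-145) = -3/2 - 145/2 = -74)
c = -22624901/135864 (c = -19349/3672 + 11933/(-74) = -19349*1/3672 + 11933*(-1/74) = -19349/3672 - 11933/74 = -22624901/135864 ≈ -166.53)
z = -8442 (z = 63*(-91 - 43) = 63*(-134) = -8442)
c + z = -22624901/135864 - 8442 = -1169588789/135864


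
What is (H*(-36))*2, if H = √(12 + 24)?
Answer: -432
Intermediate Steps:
H = 6 (H = √36 = 6)
(H*(-36))*2 = (6*(-36))*2 = -216*2 = -432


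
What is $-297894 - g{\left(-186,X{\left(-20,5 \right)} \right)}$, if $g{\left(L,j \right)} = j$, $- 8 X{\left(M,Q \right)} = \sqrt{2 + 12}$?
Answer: $-297894 + \frac{\sqrt{14}}{8} \approx -2.9789 \cdot 10^{5}$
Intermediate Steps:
$X{\left(M,Q \right)} = - \frac{\sqrt{14}}{8}$ ($X{\left(M,Q \right)} = - \frac{\sqrt{2 + 12}}{8} = - \frac{\sqrt{14}}{8}$)
$-297894 - g{\left(-186,X{\left(-20,5 \right)} \right)} = -297894 - - \frac{\sqrt{14}}{8} = -297894 + \frac{\sqrt{14}}{8}$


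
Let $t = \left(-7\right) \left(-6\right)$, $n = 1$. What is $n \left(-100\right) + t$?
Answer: $-58$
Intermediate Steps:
$t = 42$
$n \left(-100\right) + t = 1 \left(-100\right) + 42 = -100 + 42 = -58$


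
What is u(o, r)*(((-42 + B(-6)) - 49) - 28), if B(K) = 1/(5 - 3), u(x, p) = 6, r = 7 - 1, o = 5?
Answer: -711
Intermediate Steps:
r = 6
B(K) = 1/2
u(o, r)*(((-42 + B(-6)) - 49) - 28) = 6*(((-42 + 1/2) - 49) - 28) = 6*((-83/2 - 49) - 28) = 6*(-181/2 - 28) = 6*(-237/2) = -711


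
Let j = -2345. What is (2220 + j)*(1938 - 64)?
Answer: -234250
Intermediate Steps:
(2220 + j)*(1938 - 64) = (2220 - 2345)*(1938 - 64) = -125*1874 = -234250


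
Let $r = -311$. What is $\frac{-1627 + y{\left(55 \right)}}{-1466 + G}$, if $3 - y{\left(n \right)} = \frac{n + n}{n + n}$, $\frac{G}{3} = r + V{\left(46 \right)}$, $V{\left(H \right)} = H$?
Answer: $\frac{1625}{2261} \approx 0.71871$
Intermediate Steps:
$G = -795$ ($G = 3 \left(-311 + 46\right) = 3 \left(-265\right) = -795$)
$y{\left(n \right)} = 2$ ($y{\left(n \right)} = 3 - \frac{n + n}{n + n} = 3 - \frac{2 n}{2 n} = 3 - 2 n \frac{1}{2 n} = 3 - 1 = 2$)
$\frac{-1627 + y{\left(55 \right)}}{-1466 + G} = \frac{-1627 + 2}{-1466 - 795} = - \frac{1625}{-2261} = \left(-1625\right) \left(- \frac{1}{2261}\right) = \frac{1625}{2261}$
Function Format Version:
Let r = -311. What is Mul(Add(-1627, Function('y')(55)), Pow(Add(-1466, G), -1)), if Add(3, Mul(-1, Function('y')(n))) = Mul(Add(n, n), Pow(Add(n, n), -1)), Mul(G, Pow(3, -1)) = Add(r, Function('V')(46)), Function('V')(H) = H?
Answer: Rational(1625, 2261) ≈ 0.71871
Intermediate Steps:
G = -795 (G = Mul(3, Add(-311, 46)) = Mul(3, -265) = -795)
Function('y')(n) = 2 (Function('y')(n) = Add(3, Mul(-1, Mul(Add(n, n), Pow(Add(n, n), -1)))) = Add(3, Mul(-1, Mul(Mul(2, n), Pow(Mul(2, n), -1)))) = Add(3, Mul(-1, Mul(Mul(2, n), Mul(Rational(1, 2), Pow(n, -1))))) = Add(3, Mul(-1, 1)) = Add(3, -1) = 2)
Mul(Add(-1627, Function('y')(55)), Pow(Add(-1466, G), -1)) = Mul(Add(-1627, 2), Pow(Add(-1466, -795), -1)) = Mul(-1625, Pow(-2261, -1)) = Mul(-1625, Rational(-1, 2261)) = Rational(1625, 2261)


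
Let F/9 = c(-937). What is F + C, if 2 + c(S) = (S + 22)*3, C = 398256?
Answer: 373533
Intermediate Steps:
c(S) = 64 + 3*S (c(S) = -2 + (S + 22)*3 = -2 + (22 + S)*3 = -2 + (66 + 3*S) = 64 + 3*S)
F = -24723 (F = 9*(64 + 3*(-937)) = 9*(64 - 2811) = 9*(-2747) = -24723)
F + C = -24723 + 398256 = 373533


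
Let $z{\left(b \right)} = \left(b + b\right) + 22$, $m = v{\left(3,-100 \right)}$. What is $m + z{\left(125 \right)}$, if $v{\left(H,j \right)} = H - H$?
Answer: $272$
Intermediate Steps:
$v{\left(H,j \right)} = 0$
$m = 0$
$z{\left(b \right)} = 22 + 2 b$ ($z{\left(b \right)} = 2 b + 22 = 22 + 2 b$)
$m + z{\left(125 \right)} = 0 + \left(22 + 2 \cdot 125\right) = 0 + \left(22 + 250\right) = 0 + 272 = 272$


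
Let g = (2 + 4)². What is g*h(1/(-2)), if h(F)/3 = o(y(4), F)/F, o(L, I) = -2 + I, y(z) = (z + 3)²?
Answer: 540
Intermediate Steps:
y(z) = (3 + z)²
g = 36 (g = 6² = 36)
h(F) = 3*(-2 + F)/F (h(F) = 3*((-2 + F)/F) = 3*(-2 + F)/F)
g*h(1/(-2)) = 36*(3 - 6/(1/(-2))) = 36*(3 - 6/(-½)) = 36*(3 - 6*(-2)) = 36*(3 + 12) = 36*15 = 540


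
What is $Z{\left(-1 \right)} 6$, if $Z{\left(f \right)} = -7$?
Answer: $-42$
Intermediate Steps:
$Z{\left(-1 \right)} 6 = \left(-7\right) 6 = -42$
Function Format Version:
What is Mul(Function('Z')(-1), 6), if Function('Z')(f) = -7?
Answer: -42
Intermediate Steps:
Mul(Function('Z')(-1), 6) = Mul(-7, 6) = -42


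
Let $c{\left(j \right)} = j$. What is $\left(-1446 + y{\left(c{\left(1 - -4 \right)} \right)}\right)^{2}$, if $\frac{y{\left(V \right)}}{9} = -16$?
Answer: $2528100$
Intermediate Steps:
$y{\left(V \right)} = -144$ ($y{\left(V \right)} = 9 \left(-16\right) = -144$)
$\left(-1446 + y{\left(c{\left(1 - -4 \right)} \right)}\right)^{2} = \left(-1446 - 144\right)^{2} = \left(-1590\right)^{2} = 2528100$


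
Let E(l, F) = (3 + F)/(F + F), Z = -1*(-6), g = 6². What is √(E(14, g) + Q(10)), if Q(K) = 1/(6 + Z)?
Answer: √10/4 ≈ 0.79057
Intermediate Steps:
g = 36
Z = 6
E(l, F) = (3 + F)/(2*F) (E(l, F) = (3 + F)/((2*F)) = (3 + F)*(1/(2*F)) = (3 + F)/(2*F))
Q(K) = 1/12 (Q(K) = 1/(6 + 6) = 1/12)
√(E(14, g) + Q(10)) = √((½)*(3 + 36)/36 + 1/12) = √((½)*(1/36)*39 + 1/12) = √(13/24 + 1/12) = √(5/8) = √10/4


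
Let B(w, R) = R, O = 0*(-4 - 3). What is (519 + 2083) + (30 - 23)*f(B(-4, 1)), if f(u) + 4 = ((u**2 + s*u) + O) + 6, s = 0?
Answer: 2623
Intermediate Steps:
O = 0 (O = 0*(-7) = 0)
f(u) = 2 + u**2 (f(u) = -4 + (((u**2 + 0*u) + 0) + 6) = -4 + (((u**2 + 0) + 0) + 6) = -4 + ((u**2 + 0) + 6) = -4 + (u**2 + 6) = -4 + (6 + u**2) = 2 + u**2)
(519 + 2083) + (30 - 23)*f(B(-4, 1)) = (519 + 2083) + (30 - 23)*(2 + 1**2) = 2602 + 7*(2 + 1) = 2602 + 7*3 = 2602 + 21 = 2623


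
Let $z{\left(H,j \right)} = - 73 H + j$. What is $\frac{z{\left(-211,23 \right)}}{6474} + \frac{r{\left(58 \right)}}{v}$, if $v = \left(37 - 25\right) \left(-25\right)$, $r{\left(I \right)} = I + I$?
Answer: $\frac{161534}{80925} \approx 1.9961$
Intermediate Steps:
$r{\left(I \right)} = 2 I$
$v = -300$ ($v = 12 \left(-25\right) = -300$)
$z{\left(H,j \right)} = j - 73 H$
$\frac{z{\left(-211,23 \right)}}{6474} + \frac{r{\left(58 \right)}}{v} = \frac{23 - -15403}{6474} + \frac{2 \cdot 58}{-300} = \left(23 + 15403\right) \frac{1}{6474} + 116 \left(- \frac{1}{300}\right) = 15426 \cdot \frac{1}{6474} - \frac{29}{75} = \frac{2571}{1079} - \frac{29}{75} = \frac{161534}{80925}$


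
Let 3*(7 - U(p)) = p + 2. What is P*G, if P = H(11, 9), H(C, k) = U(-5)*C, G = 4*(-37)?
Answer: -13024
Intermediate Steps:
U(p) = 19/3 - p/3 (U(p) = 7 - (p + 2)/3 = 7 - (2 + p)/3 = 7 + (-⅔ - p/3) = 19/3 - p/3)
G = -148
H(C, k) = 8*C (H(C, k) = (19/3 - ⅓*(-5))*C = (19/3 + 5/3)*C = 8*C)
P = 88 (P = 8*11 = 88)
P*G = 88*(-148) = -13024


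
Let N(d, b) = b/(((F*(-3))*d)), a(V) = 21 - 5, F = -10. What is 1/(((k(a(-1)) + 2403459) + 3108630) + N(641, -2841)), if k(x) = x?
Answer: 6410/35332592103 ≈ 1.8142e-7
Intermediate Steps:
a(V) = 16
N(d, b) = b/(30*d) (N(d, b) = b/(((-10*(-3))*d)) = b/((30*d)) = b*(1/(30*d)) = b/(30*d))
1/(((k(a(-1)) + 2403459) + 3108630) + N(641, -2841)) = 1/(((16 + 2403459) + 3108630) + (1/30)*(-2841)/641) = 1/((2403475 + 3108630) + (1/30)*(-2841)*(1/641)) = 1/(5512105 - 947/6410) = 1/(35332592103/6410) = 6410/35332592103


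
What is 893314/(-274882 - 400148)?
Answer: -446657/337515 ≈ -1.3234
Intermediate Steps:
893314/(-274882 - 400148) = 893314/(-675030) = 893314*(-1/675030) = -446657/337515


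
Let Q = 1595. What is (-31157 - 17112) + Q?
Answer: -46674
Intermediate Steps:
(-31157 - 17112) + Q = (-31157 - 17112) + 1595 = -48269 + 1595 = -46674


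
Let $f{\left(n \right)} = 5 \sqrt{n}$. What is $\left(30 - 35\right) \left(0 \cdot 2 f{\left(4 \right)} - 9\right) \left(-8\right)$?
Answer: $-360$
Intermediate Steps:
$\left(30 - 35\right) \left(0 \cdot 2 f{\left(4 \right)} - 9\right) \left(-8\right) = \left(30 - 35\right) \left(0 \cdot 2 \cdot 5 \sqrt{4} - 9\right) \left(-8\right) = - 5 \left(0 \cdot 5 \cdot 2 - 9\right) \left(-8\right) = - 5 \left(0 \cdot 10 - 9\right) \left(-8\right) = - 5 \left(0 - 9\right) \left(-8\right) = \left(-5\right) \left(-9\right) \left(-8\right) = 45 \left(-8\right) = -360$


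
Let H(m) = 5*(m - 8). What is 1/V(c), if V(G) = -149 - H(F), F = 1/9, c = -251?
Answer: -9/986 ≈ -0.0091278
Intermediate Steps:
F = 1/9 (F = 1*(1/9) = 1/9 ≈ 0.11111)
H(m) = -40 + 5*m (H(m) = 5*(-8 + m) = -40 + 5*m)
V(G) = -986/9 (V(G) = -149 - (-40 + 5*(1/9)) = -149 - (-40 + 5/9) = -149 - 1*(-355/9) = -149 + 355/9 = -986/9)
1/V(c) = 1/(-986/9) = -9/986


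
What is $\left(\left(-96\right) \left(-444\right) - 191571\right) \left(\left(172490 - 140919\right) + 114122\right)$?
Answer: $-21700535271$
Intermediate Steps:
$\left(\left(-96\right) \left(-444\right) - 191571\right) \left(\left(172490 - 140919\right) + 114122\right) = \left(42624 - 191571\right) \left(\left(172490 - 140919\right) + 114122\right) = - 148947 \left(31571 + 114122\right) = \left(-148947\right) 145693 = -21700535271$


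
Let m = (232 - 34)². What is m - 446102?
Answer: -406898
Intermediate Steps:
m = 39204 (m = 198² = 39204)
m - 446102 = 39204 - 446102 = -406898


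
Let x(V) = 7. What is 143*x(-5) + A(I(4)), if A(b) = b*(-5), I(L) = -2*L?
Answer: 1041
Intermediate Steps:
A(b) = -5*b
143*x(-5) + A(I(4)) = 143*7 - (-10)*4 = 1001 - 5*(-8) = 1001 + 40 = 1041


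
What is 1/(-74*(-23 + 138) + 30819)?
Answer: 1/22309 ≈ 4.4825e-5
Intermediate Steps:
1/(-74*(-23 + 138) + 30819) = 1/(-74*115 + 30819) = 1/(-8510 + 30819) = 1/22309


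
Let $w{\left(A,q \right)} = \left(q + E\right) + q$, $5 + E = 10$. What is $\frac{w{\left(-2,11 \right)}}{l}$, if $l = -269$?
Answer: $- \frac{27}{269} \approx -0.10037$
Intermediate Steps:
$E = 5$ ($E = -5 + 10 = 5$)
$w{\left(A,q \right)} = 5 + 2 q$ ($w{\left(A,q \right)} = \left(q + 5\right) + q = \left(5 + q\right) + q = 5 + 2 q$)
$\frac{w{\left(-2,11 \right)}}{l} = \frac{5 + 2 \cdot 11}{-269} = \left(5 + 22\right) \left(- \frac{1}{269}\right) = 27 \left(- \frac{1}{269}\right) = - \frac{27}{269}$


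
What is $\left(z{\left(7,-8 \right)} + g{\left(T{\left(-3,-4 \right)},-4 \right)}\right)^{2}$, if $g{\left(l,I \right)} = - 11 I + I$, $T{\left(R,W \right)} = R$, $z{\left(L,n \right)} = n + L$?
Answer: $1521$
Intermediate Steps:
$z{\left(L,n \right)} = L + n$
$g{\left(l,I \right)} = - 10 I$
$\left(z{\left(7,-8 \right)} + g{\left(T{\left(-3,-4 \right)},-4 \right)}\right)^{2} = \left(\left(7 - 8\right) - -40\right)^{2} = \left(-1 + 40\right)^{2} = 39^{2} = 1521$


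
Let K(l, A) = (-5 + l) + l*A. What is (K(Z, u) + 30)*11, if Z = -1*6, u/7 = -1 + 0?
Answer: 671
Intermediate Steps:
u = -7 (u = 7*(-1 + 0) = 7*(-1) = -7)
Z = -6
K(l, A) = -5 + l + A*l (K(l, A) = (-5 + l) + A*l = -5 + l + A*l)
(K(Z, u) + 30)*11 = ((-5 - 6 - 7*(-6)) + 30)*11 = ((-5 - 6 + 42) + 30)*11 = (31 + 30)*11 = 61*11 = 671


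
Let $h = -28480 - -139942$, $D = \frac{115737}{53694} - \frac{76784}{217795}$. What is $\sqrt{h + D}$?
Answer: $\frac{\sqrt{1693708528373010564582630}}{3898094910} \approx 333.86$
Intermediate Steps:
$D = \frac{7028033273}{3898094910}$ ($D = 115737 \cdot \frac{1}{53694} - \frac{76784}{217795} = \frac{38579}{17898} - \frac{76784}{217795} = \frac{7028033273}{3898094910} \approx 1.8029$)
$h = 111462$ ($h = -28480 + 139942 = 111462$)
$\sqrt{h + D} = \sqrt{111462 + \frac{7028033273}{3898094910}} = \sqrt{\frac{434496482891693}{3898094910}} = \frac{\sqrt{1693708528373010564582630}}{3898094910}$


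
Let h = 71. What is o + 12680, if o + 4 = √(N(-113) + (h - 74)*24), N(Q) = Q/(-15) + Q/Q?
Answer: 12676 + 2*I*√3570/15 ≈ 12676.0 + 7.9666*I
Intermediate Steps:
N(Q) = 1 - Q/15 (N(Q) = Q*(-1/15) + 1 = -Q/15 + 1 = 1 - Q/15)
o = -4 + 2*I*√3570/15 (o = -4 + √((1 - 1/15*(-113)) + (71 - 74)*24) = -4 + √((1 + 113/15) - 3*24) = -4 + √(128/15 - 72) = -4 + √(-952/15) = -4 + 2*I*√3570/15 ≈ -4.0 + 7.9666*I)
o + 12680 = (-4 + 2*I*√3570/15) + 12680 = 12676 + 2*I*√3570/15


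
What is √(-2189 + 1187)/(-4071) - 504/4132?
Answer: -126/1033 - I*√1002/4071 ≈ -0.12197 - 0.0077756*I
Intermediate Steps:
√(-2189 + 1187)/(-4071) - 504/4132 = √(-1002)*(-1/4071) - 504*1/4132 = (I*√1002)*(-1/4071) - 126/1033 = -I*√1002/4071 - 126/1033 = -126/1033 - I*√1002/4071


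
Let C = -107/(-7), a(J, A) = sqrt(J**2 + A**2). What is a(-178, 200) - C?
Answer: -107/7 + 2*sqrt(17921) ≈ 252.45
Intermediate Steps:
a(J, A) = sqrt(A**2 + J**2)
C = 107/7 (C = -107*(-1/7) = 107/7 ≈ 15.286)
a(-178, 200) - C = sqrt(200**2 + (-178)**2) - 1*107/7 = sqrt(40000 + 31684) - 107/7 = sqrt(71684) - 107/7 = 2*sqrt(17921) - 107/7 = -107/7 + 2*sqrt(17921)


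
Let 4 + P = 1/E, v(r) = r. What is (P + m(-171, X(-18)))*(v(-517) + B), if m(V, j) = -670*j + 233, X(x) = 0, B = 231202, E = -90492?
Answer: 1593469478965/30164 ≈ 5.2827e+7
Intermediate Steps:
m(V, j) = 233 - 670*j
P = -361969/90492 (P = -4 + 1/(-90492) = -4 - 1/90492 = -361969/90492 ≈ -4.0000)
(P + m(-171, X(-18)))*(v(-517) + B) = (-361969/90492 + (233 - 670*0))*(-517 + 231202) = (-361969/90492 + (233 + 0))*230685 = (-361969/90492 + 233)*230685 = (20722667/90492)*230685 = 1593469478965/30164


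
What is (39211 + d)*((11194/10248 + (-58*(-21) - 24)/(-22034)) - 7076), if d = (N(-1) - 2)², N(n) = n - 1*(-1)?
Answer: -680958990233335/2454396 ≈ -2.7744e+8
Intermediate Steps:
N(n) = 1 + n (N(n) = n + 1 = 1 + n)
d = 4 (d = ((1 - 1) - 2)² = (0 - 2)² = (-2)² = 4)
(39211 + d)*((11194/10248 + (-58*(-21) - 24)/(-22034)) - 7076) = (39211 + 4)*((11194/10248 + (-58*(-21) - 24)/(-22034)) - 7076) = 39215*((11194*(1/10248) + (1218 - 24)*(-1/22034)) - 7076) = 39215*((5597/5124 + 1194*(-1/22034)) - 7076) = 39215*((5597/5124 - 597/11017) - 7076) = 39215*(58603121/56451108 - 7076) = 39215*(-399389437087/56451108) = -680958990233335/2454396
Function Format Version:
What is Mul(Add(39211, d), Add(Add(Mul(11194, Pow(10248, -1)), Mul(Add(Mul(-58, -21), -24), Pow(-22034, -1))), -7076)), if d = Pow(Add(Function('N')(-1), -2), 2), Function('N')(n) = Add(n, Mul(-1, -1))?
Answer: Rational(-680958990233335, 2454396) ≈ -2.7744e+8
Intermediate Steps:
Function('N')(n) = Add(1, n) (Function('N')(n) = Add(n, 1) = Add(1, n))
d = 4 (d = Pow(Add(Add(1, -1), -2), 2) = Pow(Add(0, -2), 2) = Pow(-2, 2) = 4)
Mul(Add(39211, d), Add(Add(Mul(11194, Pow(10248, -1)), Mul(Add(Mul(-58, -21), -24), Pow(-22034, -1))), -7076)) = Mul(Add(39211, 4), Add(Add(Mul(11194, Pow(10248, -1)), Mul(Add(Mul(-58, -21), -24), Pow(-22034, -1))), -7076)) = Mul(39215, Add(Add(Mul(11194, Rational(1, 10248)), Mul(Add(1218, -24), Rational(-1, 22034))), -7076)) = Mul(39215, Add(Add(Rational(5597, 5124), Mul(1194, Rational(-1, 22034))), -7076)) = Mul(39215, Add(Add(Rational(5597, 5124), Rational(-597, 11017)), -7076)) = Mul(39215, Add(Rational(58603121, 56451108), -7076)) = Mul(39215, Rational(-399389437087, 56451108)) = Rational(-680958990233335, 2454396)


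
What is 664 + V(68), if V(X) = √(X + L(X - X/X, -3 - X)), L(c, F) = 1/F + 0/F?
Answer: 664 + √342717/71 ≈ 672.25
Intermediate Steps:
L(c, F) = 1/F (L(c, F) = 1/F + 0 = 1/F)
V(X) = √(X + 1/(-3 - X))
664 + V(68) = 664 + √((-1 + 68*(3 + 68))/(3 + 68)) = 664 + √((-1 + 68*71)/71) = 664 + √((-1 + 4828)/71) = 664 + √((1/71)*4827) = 664 + √(4827/71) = 664 + √342717/71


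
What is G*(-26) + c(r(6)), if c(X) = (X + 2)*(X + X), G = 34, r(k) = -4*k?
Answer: 172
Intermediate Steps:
c(X) = 2*X*(2 + X) (c(X) = (2 + X)*(2*X) = 2*X*(2 + X))
G*(-26) + c(r(6)) = 34*(-26) + 2*(-4*6)*(2 - 4*6) = -884 + 2*(-24)*(2 - 24) = -884 + 2*(-24)*(-22) = -884 + 1056 = 172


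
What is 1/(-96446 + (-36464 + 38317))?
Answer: -1/94593 ≈ -1.0572e-5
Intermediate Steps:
1/(-96446 + (-36464 + 38317)) = 1/(-96446 + 1853) = 1/(-94593) = -1/94593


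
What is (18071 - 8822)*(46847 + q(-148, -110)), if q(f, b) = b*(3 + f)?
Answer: 580809453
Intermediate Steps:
(18071 - 8822)*(46847 + q(-148, -110)) = (18071 - 8822)*(46847 - 110*(3 - 148)) = 9249*(46847 - 110*(-145)) = 9249*(46847 + 15950) = 9249*62797 = 580809453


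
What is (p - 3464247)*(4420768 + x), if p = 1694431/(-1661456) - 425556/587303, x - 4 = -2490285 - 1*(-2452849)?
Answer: -1852144674635417981179125/121972261646 ≈ -1.5185e+13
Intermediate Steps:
x = -37432 (x = 4 + (-2490285 - 1*(-2452849)) = 4 + (-2490285 + 2452849) = 4 - 37436 = -37432)
p = -1702186979129/975778093168 (p = 1694431*(-1/1661456) - 425556*1/587303 = -1694431/1661456 - 425556/587303 = -1702186979129/975778093168 ≈ -1.7444)
(p - 3464247)*(4420768 + x) = (-1702186979129/975778093168 - 3464247)*(4420768 - 37432) = -3380338034109943625/975778093168*4383336 = -1852144674635417981179125/121972261646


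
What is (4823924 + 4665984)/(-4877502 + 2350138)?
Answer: -2372477/631841 ≈ -3.7549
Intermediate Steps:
(4823924 + 4665984)/(-4877502 + 2350138) = 9489908/(-2527364) = 9489908*(-1/2527364) = -2372477/631841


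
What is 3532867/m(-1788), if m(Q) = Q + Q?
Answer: -3532867/3576 ≈ -987.94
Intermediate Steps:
m(Q) = 2*Q
3532867/m(-1788) = 3532867/((2*(-1788))) = 3532867/(-3576) = 3532867*(-1/3576) = -3532867/3576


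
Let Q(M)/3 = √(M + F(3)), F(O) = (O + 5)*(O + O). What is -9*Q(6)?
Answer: -81*√6 ≈ -198.41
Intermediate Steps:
F(O) = 2*O*(5 + O) (F(O) = (5 + O)*(2*O) = 2*O*(5 + O))
Q(M) = 3*√(48 + M) (Q(M) = 3*√(M + 2*3*(5 + 3)) = 3*√(M + 2*3*8) = 3*√(M + 48) = 3*√(48 + M))
-9*Q(6) = -27*√(48 + 6) = -27*√54 = -27*3*√6 = -81*√6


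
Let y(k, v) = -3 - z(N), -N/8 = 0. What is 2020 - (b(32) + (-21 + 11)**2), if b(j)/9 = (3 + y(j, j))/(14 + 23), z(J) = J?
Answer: 1920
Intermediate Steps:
N = 0 (N = -8*0 = 0)
y(k, v) = -3 (y(k, v) = -3 - 1*0 = -3 + 0 = -3)
b(j) = 0 (b(j) = 9*((3 - 3)/(14 + 23)) = 9*(0/37) = 9*(0*(1/37)) = 9*0 = 0)
2020 - (b(32) + (-21 + 11)**2) = 2020 - (0 + (-21 + 11)**2) = 2020 - (0 + (-10)**2) = 2020 - (0 + 100) = 2020 - 1*100 = 2020 - 100 = 1920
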